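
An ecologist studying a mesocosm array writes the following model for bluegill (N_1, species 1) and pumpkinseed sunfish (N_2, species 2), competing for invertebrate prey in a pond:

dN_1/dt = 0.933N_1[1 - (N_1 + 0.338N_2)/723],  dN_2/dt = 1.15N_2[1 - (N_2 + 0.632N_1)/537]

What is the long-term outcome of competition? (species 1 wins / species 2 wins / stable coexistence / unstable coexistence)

stable coexistence

Compare the nullcline intercepts: K1/α12 = 723/0.338 = 2140 > K2 = 537; K2/α21 = 537/0.632 = 850 > K1 = 723.
Since both inequalities hold, each species can invade when rare, so the interior equilibrium is stable.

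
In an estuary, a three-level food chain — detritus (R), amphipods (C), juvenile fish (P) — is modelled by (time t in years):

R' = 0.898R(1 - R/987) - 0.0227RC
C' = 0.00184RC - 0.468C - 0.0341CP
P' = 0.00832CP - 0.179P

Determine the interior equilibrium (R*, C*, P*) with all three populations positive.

From dP/dt = 0: 0.00832C* = 0.179, so C* = 21.5.
From dR/dt = 0: 0.898(1 - R*/987) = 0.0227·21.5, giving R* = 987·(1 - 0.544) = 450.
From dC/dt = 0: 0.00184·450 - 0.468 = 0.0341P*, so P* = 0.36/0.0341 = 10.6.

R* ≈ 450, C* ≈ 21.5, P* ≈ 10.6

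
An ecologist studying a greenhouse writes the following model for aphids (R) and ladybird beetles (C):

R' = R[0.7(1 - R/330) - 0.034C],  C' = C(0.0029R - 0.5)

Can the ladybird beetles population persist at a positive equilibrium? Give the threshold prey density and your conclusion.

The predator equation gives dC/dt > 0 only when R > 0.5/0.0029 = 172.
Without the predator, R → K = 330. Since 330 > 172, the predator can invade and persist.

Threshold R = 172; K > 172, so yes, the predator persists.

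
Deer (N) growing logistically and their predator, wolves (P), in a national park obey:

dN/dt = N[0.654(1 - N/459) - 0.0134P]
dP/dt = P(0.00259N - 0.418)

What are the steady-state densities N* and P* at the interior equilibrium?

From dP/dt = 0 with P > 0: 0.00259N* = 0.418, so N* = 161.
Substitute into dN/dt = 0: 0.654(1 - 161/459) = 0.0134P*.
The bracket is 0.648, giving P* = 0.424/0.0134 = 31.6.

N* ≈ 161, P* ≈ 31.6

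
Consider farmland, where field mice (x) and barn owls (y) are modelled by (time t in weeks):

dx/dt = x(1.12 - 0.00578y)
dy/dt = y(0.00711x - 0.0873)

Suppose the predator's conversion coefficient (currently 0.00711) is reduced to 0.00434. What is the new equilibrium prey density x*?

At the interior fixed point, setting dy/dt = 0 with y > 0 fixes x* = (predator death rate)/(xy coefficient) — independent of the other coefficients.
With the change, x* = 0.0873/0.00434 = 20.1; it rises from 12.3.

x* ≈ 20.1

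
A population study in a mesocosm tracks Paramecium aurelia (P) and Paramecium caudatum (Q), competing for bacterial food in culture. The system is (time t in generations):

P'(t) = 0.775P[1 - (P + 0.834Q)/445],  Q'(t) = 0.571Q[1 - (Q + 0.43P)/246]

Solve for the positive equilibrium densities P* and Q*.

P* ≈ 374, Q* ≈ 85.2

Setting both brackets to zero gives the nullclines P + 0.834Q = 445 and 0.43P + Q = 246.
Substituting Q = 246 - 0.43P into the first: P(1 - 0.834·0.43) = 445 - 0.834·246.
So P* = 240/0.641 = 374, and then Q* = 246 - 0.43·374 = 85.2.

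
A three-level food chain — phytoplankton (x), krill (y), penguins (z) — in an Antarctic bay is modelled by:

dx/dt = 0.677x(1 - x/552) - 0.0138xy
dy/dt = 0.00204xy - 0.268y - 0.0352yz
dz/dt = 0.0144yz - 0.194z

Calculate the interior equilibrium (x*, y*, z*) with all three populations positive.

From dz/dt = 0: 0.0144y* = 0.194, so y* = 13.5.
From dx/dt = 0: 0.677(1 - x*/552) = 0.0138·13.5, giving x* = 552·(1 - 0.275) = 400.
From dy/dt = 0: 0.00204·400 - 0.268 = 0.0352z*, so z* = 0.549/0.0352 = 15.6.

x* ≈ 400, y* ≈ 13.5, z* ≈ 15.6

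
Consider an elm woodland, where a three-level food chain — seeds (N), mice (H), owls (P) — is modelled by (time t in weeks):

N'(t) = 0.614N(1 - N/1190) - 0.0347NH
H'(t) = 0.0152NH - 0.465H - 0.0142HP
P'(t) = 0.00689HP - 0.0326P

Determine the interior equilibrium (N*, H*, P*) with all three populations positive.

N* ≈ 872, H* ≈ 4.73, P* ≈ 900

From dP/dt = 0: 0.00689H* = 0.0326, so H* = 4.73.
From dN/dt = 0: 0.614(1 - N*/1190) = 0.0347·4.73, giving N* = 1190·(1 - 0.267) = 872.
From dH/dt = 0: 0.0152·872 - 0.465 = 0.0142P*, so P* = 12.8/0.0142 = 900.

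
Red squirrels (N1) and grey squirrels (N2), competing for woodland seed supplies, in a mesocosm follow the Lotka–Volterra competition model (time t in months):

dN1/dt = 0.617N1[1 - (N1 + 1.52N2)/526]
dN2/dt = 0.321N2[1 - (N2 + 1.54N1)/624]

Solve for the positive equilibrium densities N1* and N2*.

Setting both brackets to zero gives the nullclines N1 + 1.52N2 = 526 and 1.54N1 + N2 = 624.
Substituting N2 = 624 - 1.54N1 into the first: N1(1 - 1.52·1.54) = 526 - 1.52·624.
So N1* = -422/-1.34 = 315, and then N2* = 624 - 1.54·315 = 139.

N1* ≈ 315, N2* ≈ 139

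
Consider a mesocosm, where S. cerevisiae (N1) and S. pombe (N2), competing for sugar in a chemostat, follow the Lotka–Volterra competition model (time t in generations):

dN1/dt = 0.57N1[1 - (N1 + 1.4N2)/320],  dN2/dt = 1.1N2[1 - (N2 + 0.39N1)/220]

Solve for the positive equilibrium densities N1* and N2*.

Setting both brackets to zero gives the nullclines N1 + 1.4N2 = 320 and 0.39N1 + N2 = 220.
Substituting N2 = 220 - 0.39N1 into the first: N1(1 - 1.4·0.39) = 320 - 1.4·220.
So N1* = 12/0.454 = 26.4, and then N2* = 220 - 0.39·26.4 = 210.

N1* ≈ 26.4, N2* ≈ 210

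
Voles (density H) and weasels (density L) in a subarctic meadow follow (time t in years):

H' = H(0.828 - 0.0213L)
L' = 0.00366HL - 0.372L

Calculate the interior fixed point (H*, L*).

Set dL/dt = 0 with L > 0: 0.00366H - 0.372 = 0, so H* = 0.372/0.00366 = 102.
Set dH/dt = 0 with H > 0: 0.828 - 0.0213L = 0, so L* = 0.828/0.0213 = 38.9.

H* ≈ 102, L* ≈ 38.9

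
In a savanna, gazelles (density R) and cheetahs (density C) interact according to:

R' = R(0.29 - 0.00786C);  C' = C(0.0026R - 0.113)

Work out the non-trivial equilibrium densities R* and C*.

R* ≈ 43.5, C* ≈ 36.9

Set dC/dt = 0 with C > 0: 0.0026R - 0.113 = 0, so R* = 0.113/0.0026 = 43.5.
Set dR/dt = 0 with R > 0: 0.29 - 0.00786C = 0, so C* = 0.29/0.00786 = 36.9.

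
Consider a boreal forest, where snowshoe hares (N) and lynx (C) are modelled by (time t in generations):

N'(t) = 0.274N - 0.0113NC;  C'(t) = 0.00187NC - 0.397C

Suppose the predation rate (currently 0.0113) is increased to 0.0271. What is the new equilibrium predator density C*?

C* ≈ 10.1

At the interior fixed point, setting dN/dt = 0 with N > 0 fixes C* = (prey growth rate)/(NC coefficient) — independent of the other coefficients.
With the change, C* = 0.274/0.0271 = 10.1; it falls from 24.2.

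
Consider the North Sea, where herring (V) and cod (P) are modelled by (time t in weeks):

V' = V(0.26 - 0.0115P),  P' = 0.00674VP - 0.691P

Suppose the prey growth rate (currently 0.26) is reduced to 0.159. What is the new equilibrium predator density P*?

P* ≈ 13.8

At the interior fixed point, setting dV/dt = 0 with V > 0 fixes P* = (prey growth rate)/(VP coefficient) — independent of the other coefficients.
With the change, P* = 0.159/0.0115 = 13.8; it falls from 22.6.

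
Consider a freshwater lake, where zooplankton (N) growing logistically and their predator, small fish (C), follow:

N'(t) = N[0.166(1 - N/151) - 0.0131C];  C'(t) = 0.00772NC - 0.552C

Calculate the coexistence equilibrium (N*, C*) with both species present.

From dC/dt = 0 with C > 0: 0.00772N* = 0.552, so N* = 71.5.
Substitute into dN/dt = 0: 0.166(1 - 71.5/151) = 0.0131C*.
The bracket is 0.526, giving C* = 0.0874/0.0131 = 6.67.

N* ≈ 71.5, C* ≈ 6.67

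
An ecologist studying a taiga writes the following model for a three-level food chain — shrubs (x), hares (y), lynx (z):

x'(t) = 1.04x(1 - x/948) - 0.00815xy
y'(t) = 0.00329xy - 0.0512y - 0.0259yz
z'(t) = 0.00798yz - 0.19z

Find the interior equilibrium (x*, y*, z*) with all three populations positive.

From dz/dt = 0: 0.00798y* = 0.19, so y* = 23.8.
From dx/dt = 0: 1.04(1 - x*/948) = 0.00815·23.8, giving x* = 948·(1 - 0.187) = 771.
From dy/dt = 0: 0.00329·771 - 0.0512 = 0.0259z*, so z* = 2.49/0.0259 = 96.

x* ≈ 771, y* ≈ 23.8, z* ≈ 96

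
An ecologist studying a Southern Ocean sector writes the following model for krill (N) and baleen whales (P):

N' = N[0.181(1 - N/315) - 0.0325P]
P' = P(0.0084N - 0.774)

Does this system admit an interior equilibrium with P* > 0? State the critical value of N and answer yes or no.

Threshold N = 92.1; K > 92.1, so yes, the predator persists.

The predator equation gives dP/dt > 0 only when N > 0.774/0.0084 = 92.1.
Without the predator, N → K = 315. Since 315 > 92.1, the predator can invade and persist.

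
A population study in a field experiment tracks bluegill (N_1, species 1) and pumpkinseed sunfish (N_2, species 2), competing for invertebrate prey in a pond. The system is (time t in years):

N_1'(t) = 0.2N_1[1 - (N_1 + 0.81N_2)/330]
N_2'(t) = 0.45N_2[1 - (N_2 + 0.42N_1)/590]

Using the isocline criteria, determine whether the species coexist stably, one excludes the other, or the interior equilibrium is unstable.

Compare the nullcline intercepts: K1/α12 = 330/0.81 = 407 < K2 = 590; K2/α21 = 590/0.42 = 1400 > K1 = 330.
Since the inequalities point opposite ways, species 2 can invade but species 1 cannot.

species 2 excludes species 1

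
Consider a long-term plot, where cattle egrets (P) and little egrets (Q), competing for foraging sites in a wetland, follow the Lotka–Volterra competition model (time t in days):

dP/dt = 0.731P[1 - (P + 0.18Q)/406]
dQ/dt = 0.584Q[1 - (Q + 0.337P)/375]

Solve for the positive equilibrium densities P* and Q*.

P* ≈ 360, Q* ≈ 254

Setting both brackets to zero gives the nullclines P + 0.18Q = 406 and 0.337P + Q = 375.
Substituting Q = 375 - 0.337P into the first: P(1 - 0.18·0.337) = 406 - 0.18·375.
So P* = 338/0.939 = 360, and then Q* = 375 - 0.337·360 = 254.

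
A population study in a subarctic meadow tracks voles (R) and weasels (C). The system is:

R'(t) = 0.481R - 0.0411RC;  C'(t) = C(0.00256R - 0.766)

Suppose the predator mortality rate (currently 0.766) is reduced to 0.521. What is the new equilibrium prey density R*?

At the interior fixed point, setting dC/dt = 0 with C > 0 fixes R* = (predator death rate)/(RC coefficient) — independent of the other coefficients.
With the change, R* = 0.521/0.00256 = 204; it falls from 299.

R* ≈ 204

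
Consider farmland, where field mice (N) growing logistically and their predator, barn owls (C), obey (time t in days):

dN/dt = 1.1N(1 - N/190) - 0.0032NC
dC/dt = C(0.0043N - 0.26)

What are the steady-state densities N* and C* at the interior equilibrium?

N* ≈ 60.5, C* ≈ 234

From dC/dt = 0 with C > 0: 0.0043N* = 0.26, so N* = 60.5.
Substitute into dN/dt = 0: 1.1(1 - 60.5/190) = 0.0032C*.
The bracket is 0.682, giving C* = 0.75/0.0032 = 234.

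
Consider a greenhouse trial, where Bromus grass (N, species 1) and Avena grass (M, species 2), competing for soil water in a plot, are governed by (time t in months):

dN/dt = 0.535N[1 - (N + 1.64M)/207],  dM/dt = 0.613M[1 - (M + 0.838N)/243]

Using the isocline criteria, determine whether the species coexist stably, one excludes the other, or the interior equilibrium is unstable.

species 2 excludes species 1

Compare the nullcline intercepts: K1/α12 = 207/1.64 = 126 < K2 = 243; K2/α21 = 243/0.838 = 290 > K1 = 207.
Since the inequalities point opposite ways, species 2 can invade but species 1 cannot.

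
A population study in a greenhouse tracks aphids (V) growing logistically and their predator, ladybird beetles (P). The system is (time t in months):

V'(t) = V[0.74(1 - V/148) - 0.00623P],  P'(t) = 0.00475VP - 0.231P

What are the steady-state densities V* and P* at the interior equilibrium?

V* ≈ 48.6, P* ≈ 79.7

From dP/dt = 0 with P > 0: 0.00475V* = 0.231, so V* = 48.6.
Substitute into dV/dt = 0: 0.74(1 - 48.6/148) = 0.00623P*.
The bracket is 0.671, giving P* = 0.497/0.00623 = 79.7.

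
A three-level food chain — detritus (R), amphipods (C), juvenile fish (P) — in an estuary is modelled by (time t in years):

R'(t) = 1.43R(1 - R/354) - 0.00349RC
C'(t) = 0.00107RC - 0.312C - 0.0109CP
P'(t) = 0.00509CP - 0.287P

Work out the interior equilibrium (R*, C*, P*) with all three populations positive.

From dP/dt = 0: 0.00509C* = 0.287, so C* = 56.4.
From dR/dt = 0: 1.43(1 - R*/354) = 0.00349·56.4, giving R* = 354·(1 - 0.138) = 305.
From dC/dt = 0: 0.00107·305 - 0.312 = 0.0109P*, so P* = 0.0147/0.0109 = 1.34.

R* ≈ 305, C* ≈ 56.4, P* ≈ 1.34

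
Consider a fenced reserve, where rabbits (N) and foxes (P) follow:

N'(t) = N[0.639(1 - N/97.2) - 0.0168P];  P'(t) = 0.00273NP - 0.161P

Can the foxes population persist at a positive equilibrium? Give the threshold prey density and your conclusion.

Threshold N = 59; K > 59, so yes, the predator persists.

The predator equation gives dP/dt > 0 only when N > 0.161/0.00273 = 59.
Without the predator, N → K = 97.2. Since 97.2 > 59, the predator can invade and persist.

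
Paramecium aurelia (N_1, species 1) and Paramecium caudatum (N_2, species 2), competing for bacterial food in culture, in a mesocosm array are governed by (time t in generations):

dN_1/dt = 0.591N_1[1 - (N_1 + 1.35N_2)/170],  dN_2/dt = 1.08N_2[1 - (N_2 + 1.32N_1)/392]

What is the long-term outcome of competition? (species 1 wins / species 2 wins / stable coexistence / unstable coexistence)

species 2 excludes species 1

Compare the nullcline intercepts: K1/α12 = 170/1.35 = 126 < K2 = 392; K2/α21 = 392/1.32 = 297 > K1 = 170.
Since the inequalities point opposite ways, species 2 can invade but species 1 cannot.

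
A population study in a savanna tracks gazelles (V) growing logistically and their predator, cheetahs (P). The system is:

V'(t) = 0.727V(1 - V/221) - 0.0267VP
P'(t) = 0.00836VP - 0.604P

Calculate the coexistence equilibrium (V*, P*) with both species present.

From dP/dt = 0 with P > 0: 0.00836V* = 0.604, so V* = 72.2.
Substitute into dV/dt = 0: 0.727(1 - 72.2/221) = 0.0267P*.
The bracket is 0.673, giving P* = 0.489/0.0267 = 18.3.

V* ≈ 72.2, P* ≈ 18.3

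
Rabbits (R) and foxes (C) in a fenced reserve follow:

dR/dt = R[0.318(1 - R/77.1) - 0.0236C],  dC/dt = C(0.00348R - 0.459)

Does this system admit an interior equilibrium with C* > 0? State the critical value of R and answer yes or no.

Threshold R = 132; K < 132, so no, the predator goes extinct.

The predator equation gives dC/dt > 0 only when R > 0.459/0.00348 = 132.
Without the predator, R → K = 77.1. Since 77.1 < 132, the predator cannot invade.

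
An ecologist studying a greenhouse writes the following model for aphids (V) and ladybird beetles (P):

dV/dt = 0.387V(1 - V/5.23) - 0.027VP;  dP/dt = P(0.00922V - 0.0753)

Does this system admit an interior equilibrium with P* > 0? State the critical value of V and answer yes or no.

The predator equation gives dP/dt > 0 only when V > 0.0753/0.00922 = 8.17.
Without the predator, V → K = 5.23. Since 5.23 < 8.17, the predator cannot invade.

Threshold V = 8.17; K < 8.17, so no, the predator goes extinct.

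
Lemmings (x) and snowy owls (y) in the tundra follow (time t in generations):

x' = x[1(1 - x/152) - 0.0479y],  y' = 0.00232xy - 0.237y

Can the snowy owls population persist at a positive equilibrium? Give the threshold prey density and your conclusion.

The predator equation gives dy/dt > 0 only when x > 0.237/0.00232 = 102.
Without the predator, x → K = 152. Since 152 > 102, the predator can invade and persist.

Threshold x = 102; K > 102, so yes, the predator persists.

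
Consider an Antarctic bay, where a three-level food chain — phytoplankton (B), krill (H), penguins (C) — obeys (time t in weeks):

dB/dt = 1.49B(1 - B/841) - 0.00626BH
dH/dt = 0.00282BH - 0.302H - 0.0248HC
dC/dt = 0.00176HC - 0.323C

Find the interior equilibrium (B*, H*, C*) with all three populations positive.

B* ≈ 193, H* ≈ 184, C* ≈ 9.72

From dC/dt = 0: 0.00176H* = 0.323, so H* = 184.
From dB/dt = 0: 1.49(1 - B*/841) = 0.00626·184, giving B* = 841·(1 - 0.771) = 193.
From dH/dt = 0: 0.00282·193 - 0.302 = 0.0248C*, so C* = 0.241/0.0248 = 9.72.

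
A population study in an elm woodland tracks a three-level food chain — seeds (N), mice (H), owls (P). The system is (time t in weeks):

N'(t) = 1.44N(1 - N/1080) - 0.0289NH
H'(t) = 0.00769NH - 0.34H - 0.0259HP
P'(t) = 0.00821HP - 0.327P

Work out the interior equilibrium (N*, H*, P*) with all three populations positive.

From dP/dt = 0: 0.00821H* = 0.327, so H* = 39.8.
From dN/dt = 0: 1.44(1 - N*/1080) = 0.0289·39.8, giving N* = 1080·(1 - 0.799) = 217.
From dH/dt = 0: 0.00769·217 - 0.34 = 0.0259P*, so P* = 1.33/0.0259 = 51.2.

N* ≈ 217, H* ≈ 39.8, P* ≈ 51.2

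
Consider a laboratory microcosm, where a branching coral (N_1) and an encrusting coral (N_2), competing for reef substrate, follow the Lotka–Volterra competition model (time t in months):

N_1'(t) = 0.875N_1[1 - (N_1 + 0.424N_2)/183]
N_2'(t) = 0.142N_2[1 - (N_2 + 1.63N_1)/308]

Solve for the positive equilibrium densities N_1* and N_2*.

N_1* ≈ 170, N_2* ≈ 31.4

Setting both brackets to zero gives the nullclines N_1 + 0.424N_2 = 183 and 1.63N_1 + N_2 = 308.
Substituting N_2 = 308 - 1.63N_1 into the first: N_1(1 - 0.424·1.63) = 183 - 0.424·308.
So N_1* = 52.4/0.309 = 170, and then N_2* = 308 - 1.63·170 = 31.4.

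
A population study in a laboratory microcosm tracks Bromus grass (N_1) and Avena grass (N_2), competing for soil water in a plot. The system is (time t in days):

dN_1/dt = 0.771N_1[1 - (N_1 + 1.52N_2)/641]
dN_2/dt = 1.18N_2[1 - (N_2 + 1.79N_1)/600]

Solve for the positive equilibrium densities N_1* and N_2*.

N_1* ≈ 157, N_2* ≈ 318

Setting both brackets to zero gives the nullclines N_1 + 1.52N_2 = 641 and 1.79N_1 + N_2 = 600.
Substituting N_2 = 600 - 1.79N_1 into the first: N_1(1 - 1.52·1.79) = 641 - 1.52·600.
So N_1* = -271/-1.72 = 157, and then N_2* = 600 - 1.79·157 = 318.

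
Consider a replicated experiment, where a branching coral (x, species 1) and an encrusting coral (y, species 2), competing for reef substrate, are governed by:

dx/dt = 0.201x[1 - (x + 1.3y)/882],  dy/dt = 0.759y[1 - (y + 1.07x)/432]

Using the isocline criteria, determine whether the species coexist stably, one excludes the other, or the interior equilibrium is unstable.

Compare the nullcline intercepts: K1/α12 = 882/1.3 = 678 > K2 = 432; K2/α21 = 432/1.07 = 404 < K1 = 882.
Since the inequalities point opposite ways, species 1 can invade but species 2 cannot.

species 1 excludes species 2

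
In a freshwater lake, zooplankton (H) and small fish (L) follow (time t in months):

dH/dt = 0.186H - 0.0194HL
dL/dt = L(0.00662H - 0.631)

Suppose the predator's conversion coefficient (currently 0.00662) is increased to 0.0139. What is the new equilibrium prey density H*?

At the interior fixed point, setting dL/dt = 0 with L > 0 fixes H* = (predator death rate)/(HL coefficient) — independent of the other coefficients.
With the change, H* = 0.631/0.0139 = 45.4; it falls from 95.3.

H* ≈ 45.4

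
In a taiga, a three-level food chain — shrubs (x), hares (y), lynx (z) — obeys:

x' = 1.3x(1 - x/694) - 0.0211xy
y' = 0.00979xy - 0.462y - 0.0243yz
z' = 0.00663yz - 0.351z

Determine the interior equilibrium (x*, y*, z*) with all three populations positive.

From dz/dt = 0: 0.00663y* = 0.351, so y* = 52.9.
From dx/dt = 0: 1.3(1 - x*/694) = 0.0211·52.9, giving x* = 694·(1 - 0.859) = 97.7.
From dy/dt = 0: 0.00979·97.7 - 0.462 = 0.0243z*, so z* = 0.494/0.0243 = 20.3.

x* ≈ 97.7, y* ≈ 52.9, z* ≈ 20.3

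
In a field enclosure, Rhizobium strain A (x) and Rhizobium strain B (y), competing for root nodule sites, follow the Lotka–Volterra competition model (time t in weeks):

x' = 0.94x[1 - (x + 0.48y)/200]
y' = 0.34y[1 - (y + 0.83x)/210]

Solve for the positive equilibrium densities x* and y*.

Setting both brackets to zero gives the nullclines x + 0.48y = 200 and 0.83x + y = 210.
Substituting y = 210 - 0.83x into the first: x(1 - 0.48·0.83) = 200 - 0.48·210.
So x* = 99.2/0.602 = 165, and then y* = 210 - 0.83·165 = 73.1.

x* ≈ 165, y* ≈ 73.1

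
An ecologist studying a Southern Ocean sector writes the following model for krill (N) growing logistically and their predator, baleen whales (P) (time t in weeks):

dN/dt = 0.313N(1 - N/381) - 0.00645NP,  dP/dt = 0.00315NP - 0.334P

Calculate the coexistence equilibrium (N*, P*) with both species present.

From dP/dt = 0 with P > 0: 0.00315N* = 0.334, so N* = 106.
Substitute into dN/dt = 0: 0.313(1 - 106/381) = 0.00645P*.
The bracket is 0.722, giving P* = 0.226/0.00645 = 35.

N* ≈ 106, P* ≈ 35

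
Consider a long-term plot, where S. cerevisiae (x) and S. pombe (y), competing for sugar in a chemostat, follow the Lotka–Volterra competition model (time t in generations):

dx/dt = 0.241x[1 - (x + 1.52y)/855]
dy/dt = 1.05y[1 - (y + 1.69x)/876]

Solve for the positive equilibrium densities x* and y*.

x* ≈ 304, y* ≈ 363

Setting both brackets to zero gives the nullclines x + 1.52y = 855 and 1.69x + y = 876.
Substituting y = 876 - 1.69x into the first: x(1 - 1.52·1.69) = 855 - 1.52·876.
So x* = -477/-1.57 = 304, and then y* = 876 - 1.69·304 = 363.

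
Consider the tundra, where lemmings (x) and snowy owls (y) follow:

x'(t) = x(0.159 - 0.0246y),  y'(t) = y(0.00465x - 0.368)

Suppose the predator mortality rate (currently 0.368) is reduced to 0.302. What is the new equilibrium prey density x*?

At the interior fixed point, setting dy/dt = 0 with y > 0 fixes x* = (predator death rate)/(xy coefficient) — independent of the other coefficients.
With the change, x* = 0.302/0.00465 = 64.9; it falls from 79.1.

x* ≈ 64.9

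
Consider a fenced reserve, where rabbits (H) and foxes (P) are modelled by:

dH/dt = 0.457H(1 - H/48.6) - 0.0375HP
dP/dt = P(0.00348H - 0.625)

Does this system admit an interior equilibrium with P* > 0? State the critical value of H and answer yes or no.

Threshold H = 180; K < 180, so no, the predator goes extinct.

The predator equation gives dP/dt > 0 only when H > 0.625/0.00348 = 180.
Without the predator, H → K = 48.6. Since 48.6 < 180, the predator cannot invade.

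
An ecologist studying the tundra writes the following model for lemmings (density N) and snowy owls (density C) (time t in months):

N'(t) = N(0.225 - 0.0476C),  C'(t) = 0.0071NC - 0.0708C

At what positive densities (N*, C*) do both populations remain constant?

Set dC/dt = 0 with C > 0: 0.0071N - 0.0708 = 0, so N* = 0.0708/0.0071 = 9.97.
Set dN/dt = 0 with N > 0: 0.225 - 0.0476C = 0, so C* = 0.225/0.0476 = 4.73.

N* ≈ 9.97, C* ≈ 4.73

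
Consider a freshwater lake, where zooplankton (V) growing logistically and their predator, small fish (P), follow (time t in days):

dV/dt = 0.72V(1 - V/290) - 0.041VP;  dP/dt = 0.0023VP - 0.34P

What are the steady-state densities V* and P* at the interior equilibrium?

From dP/dt = 0 with P > 0: 0.0023V* = 0.34, so V* = 148.
Substitute into dV/dt = 0: 0.72(1 - 148/290) = 0.041P*.
The bracket is 0.49, giving P* = 0.353/0.041 = 8.61.

V* ≈ 148, P* ≈ 8.61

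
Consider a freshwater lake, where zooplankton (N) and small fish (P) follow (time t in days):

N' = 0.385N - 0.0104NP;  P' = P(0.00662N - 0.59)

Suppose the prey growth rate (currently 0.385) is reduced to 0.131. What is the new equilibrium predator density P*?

P* ≈ 12.6

At the interior fixed point, setting dN/dt = 0 with N > 0 fixes P* = (prey growth rate)/(NP coefficient) — independent of the other coefficients.
With the change, P* = 0.131/0.0104 = 12.6; it falls from 37.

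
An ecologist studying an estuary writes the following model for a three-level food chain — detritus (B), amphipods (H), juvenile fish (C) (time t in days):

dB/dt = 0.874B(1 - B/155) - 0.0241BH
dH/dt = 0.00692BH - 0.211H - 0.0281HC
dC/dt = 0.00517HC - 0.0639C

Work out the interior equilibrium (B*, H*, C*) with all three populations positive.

From dC/dt = 0: 0.00517H* = 0.0639, so H* = 12.4.
From dB/dt = 0: 0.874(1 - B*/155) = 0.0241·12.4, giving B* = 155·(1 - 0.341) = 102.
From dH/dt = 0: 0.00692·102 - 0.211 = 0.0281C*, so C* = 0.496/0.0281 = 17.7.

B* ≈ 102, H* ≈ 12.4, C* ≈ 17.7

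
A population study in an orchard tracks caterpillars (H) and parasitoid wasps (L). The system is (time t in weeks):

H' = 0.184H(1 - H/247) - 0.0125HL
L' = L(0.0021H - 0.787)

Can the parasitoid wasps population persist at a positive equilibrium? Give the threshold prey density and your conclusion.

Threshold H = 375; K < 375, so no, the predator goes extinct.

The predator equation gives dL/dt > 0 only when H > 0.787/0.0021 = 375.
Without the predator, H → K = 247. Since 247 < 375, the predator cannot invade.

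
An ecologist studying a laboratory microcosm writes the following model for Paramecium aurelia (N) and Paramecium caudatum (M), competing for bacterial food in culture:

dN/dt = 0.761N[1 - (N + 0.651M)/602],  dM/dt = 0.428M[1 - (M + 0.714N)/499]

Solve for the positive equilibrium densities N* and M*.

N* ≈ 518, M* ≈ 129

Setting both brackets to zero gives the nullclines N + 0.651M = 602 and 0.714N + M = 499.
Substituting M = 499 - 0.714N into the first: N(1 - 0.651·0.714) = 602 - 0.651·499.
So N* = 277/0.535 = 518, and then M* = 499 - 0.714·518 = 129.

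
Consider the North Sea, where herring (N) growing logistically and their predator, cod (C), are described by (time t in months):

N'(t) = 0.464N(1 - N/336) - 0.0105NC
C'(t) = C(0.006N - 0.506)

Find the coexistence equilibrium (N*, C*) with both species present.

From dC/dt = 0 with C > 0: 0.006N* = 0.506, so N* = 84.3.
Substitute into dN/dt = 0: 0.464(1 - 84.3/336) = 0.0105C*.
The bracket is 0.749, giving C* = 0.348/0.0105 = 33.1.

N* ≈ 84.3, C* ≈ 33.1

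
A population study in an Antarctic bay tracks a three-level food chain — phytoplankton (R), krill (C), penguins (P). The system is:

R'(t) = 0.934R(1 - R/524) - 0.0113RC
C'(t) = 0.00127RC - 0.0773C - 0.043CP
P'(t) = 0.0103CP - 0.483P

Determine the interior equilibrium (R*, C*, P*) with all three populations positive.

From dP/dt = 0: 0.0103C* = 0.483, so C* = 46.9.
From dR/dt = 0: 0.934(1 - R*/524) = 0.0113·46.9, giving R* = 524·(1 - 0.567) = 227.
From dC/dt = 0: 0.00127·227 - 0.0773 = 0.043P*, so P* = 0.211/0.043 = 4.9.

R* ≈ 227, C* ≈ 46.9, P* ≈ 4.9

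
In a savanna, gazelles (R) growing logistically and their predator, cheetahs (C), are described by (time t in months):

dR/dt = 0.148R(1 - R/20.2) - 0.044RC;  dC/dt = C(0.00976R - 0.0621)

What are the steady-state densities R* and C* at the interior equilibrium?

From dC/dt = 0 with C > 0: 0.00976R* = 0.0621, so R* = 6.36.
Substitute into dR/dt = 0: 0.148(1 - 6.36/20.2) = 0.044C*.
The bracket is 0.685, giving C* = 0.101/0.044 = 2.3.

R* ≈ 6.36, C* ≈ 2.3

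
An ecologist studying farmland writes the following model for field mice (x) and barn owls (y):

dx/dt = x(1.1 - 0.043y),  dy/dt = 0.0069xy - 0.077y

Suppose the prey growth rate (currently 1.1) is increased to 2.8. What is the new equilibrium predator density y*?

y* ≈ 65.1

At the interior fixed point, setting dx/dt = 0 with x > 0 fixes y* = (prey growth rate)/(xy coefficient) — independent of the other coefficients.
With the change, y* = 2.8/0.043 = 65.1; it rises from 25.6.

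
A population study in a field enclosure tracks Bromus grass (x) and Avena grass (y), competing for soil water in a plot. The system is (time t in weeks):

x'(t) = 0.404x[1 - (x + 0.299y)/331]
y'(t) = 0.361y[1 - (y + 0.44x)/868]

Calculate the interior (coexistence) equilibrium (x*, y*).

Setting both brackets to zero gives the nullclines x + 0.299y = 331 and 0.44x + y = 868.
Substituting y = 868 - 0.44x into the first: x(1 - 0.299·0.44) = 331 - 0.299·868.
So x* = 71.5/0.868 = 82.3, and then y* = 868 - 0.44·82.3 = 832.

x* ≈ 82.3, y* ≈ 832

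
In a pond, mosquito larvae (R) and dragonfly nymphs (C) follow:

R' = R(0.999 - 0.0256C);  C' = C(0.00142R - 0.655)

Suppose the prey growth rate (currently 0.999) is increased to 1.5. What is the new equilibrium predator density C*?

At the interior fixed point, setting dR/dt = 0 with R > 0 fixes C* = (prey growth rate)/(RC coefficient) — independent of the other coefficients.
With the change, C* = 1.5/0.0256 = 58.6; it rises from 39.

C* ≈ 58.6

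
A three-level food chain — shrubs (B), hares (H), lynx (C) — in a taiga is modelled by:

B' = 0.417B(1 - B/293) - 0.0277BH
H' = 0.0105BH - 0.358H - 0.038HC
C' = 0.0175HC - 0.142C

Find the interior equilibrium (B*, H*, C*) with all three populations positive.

B* ≈ 135, H* ≈ 8.11, C* ≈ 27.9

From dC/dt = 0: 0.0175H* = 0.142, so H* = 8.11.
From dB/dt = 0: 0.417(1 - B*/293) = 0.0277·8.11, giving B* = 293·(1 - 0.539) = 135.
From dH/dt = 0: 0.0105·135 - 0.358 = 0.038C*, so C* = 1.06/0.038 = 27.9.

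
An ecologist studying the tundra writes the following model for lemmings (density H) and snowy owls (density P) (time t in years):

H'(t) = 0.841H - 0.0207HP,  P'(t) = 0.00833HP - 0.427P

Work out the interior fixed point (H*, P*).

H* ≈ 51.3, P* ≈ 40.6

Set dP/dt = 0 with P > 0: 0.00833H - 0.427 = 0, so H* = 0.427/0.00833 = 51.3.
Set dH/dt = 0 with H > 0: 0.841 - 0.0207P = 0, so P* = 0.841/0.0207 = 40.6.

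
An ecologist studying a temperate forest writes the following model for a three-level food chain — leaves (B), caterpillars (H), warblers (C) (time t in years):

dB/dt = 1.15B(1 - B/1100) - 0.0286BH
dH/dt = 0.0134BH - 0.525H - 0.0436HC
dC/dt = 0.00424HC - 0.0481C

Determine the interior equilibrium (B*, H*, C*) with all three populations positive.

From dC/dt = 0: 0.00424H* = 0.0481, so H* = 11.3.
From dB/dt = 0: 1.15(1 - B*/1100) = 0.0286·11.3, giving B* = 1100·(1 - 0.282) = 790.
From dH/dt = 0: 0.0134·790 - 0.525 = 0.0436C*, so C* = 10.1/0.0436 = 231.

B* ≈ 790, H* ≈ 11.3, C* ≈ 231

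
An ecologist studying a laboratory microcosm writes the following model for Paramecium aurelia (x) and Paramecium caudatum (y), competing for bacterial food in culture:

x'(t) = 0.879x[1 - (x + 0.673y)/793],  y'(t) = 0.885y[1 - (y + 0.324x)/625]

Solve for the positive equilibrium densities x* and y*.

x* ≈ 476, y* ≈ 471

Setting both brackets to zero gives the nullclines x + 0.673y = 793 and 0.324x + y = 625.
Substituting y = 625 - 0.324x into the first: x(1 - 0.673·0.324) = 793 - 0.673·625.
So x* = 372/0.782 = 476, and then y* = 625 - 0.324·476 = 471.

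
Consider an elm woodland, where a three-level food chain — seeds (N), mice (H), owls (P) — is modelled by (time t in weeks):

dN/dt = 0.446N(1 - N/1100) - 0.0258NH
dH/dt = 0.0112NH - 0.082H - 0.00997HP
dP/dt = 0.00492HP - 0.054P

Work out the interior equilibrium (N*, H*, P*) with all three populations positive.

N* ≈ 402, H* ≈ 11, P* ≈ 443

From dP/dt = 0: 0.00492H* = 0.054, so H* = 11.
From dN/dt = 0: 0.446(1 - N*/1100) = 0.0258·11, giving N* = 1100·(1 - 0.635) = 402.
From dH/dt = 0: 0.0112·402 - 0.082 = 0.00997P*, so P* = 4.42/0.00997 = 443.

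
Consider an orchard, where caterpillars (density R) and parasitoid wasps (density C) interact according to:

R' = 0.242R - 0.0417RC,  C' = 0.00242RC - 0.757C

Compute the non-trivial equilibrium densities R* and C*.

R* ≈ 313, C* ≈ 5.8

Set dC/dt = 0 with C > 0: 0.00242R - 0.757 = 0, so R* = 0.757/0.00242 = 313.
Set dR/dt = 0 with R > 0: 0.242 - 0.0417C = 0, so C* = 0.242/0.0417 = 5.8.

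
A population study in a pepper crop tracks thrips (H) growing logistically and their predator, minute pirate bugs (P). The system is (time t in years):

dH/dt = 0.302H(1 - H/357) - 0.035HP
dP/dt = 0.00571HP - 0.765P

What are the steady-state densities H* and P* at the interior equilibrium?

H* ≈ 134, P* ≈ 5.39

From dP/dt = 0 with P > 0: 0.00571H* = 0.765, so H* = 134.
Substitute into dH/dt = 0: 0.302(1 - 134/357) = 0.035P*.
The bracket is 0.625, giving P* = 0.189/0.035 = 5.39.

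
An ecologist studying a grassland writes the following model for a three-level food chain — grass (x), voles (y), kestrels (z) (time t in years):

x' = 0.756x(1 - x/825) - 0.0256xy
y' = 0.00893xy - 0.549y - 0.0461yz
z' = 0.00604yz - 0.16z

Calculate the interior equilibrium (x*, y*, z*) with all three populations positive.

From dz/dt = 0: 0.00604y* = 0.16, so y* = 26.5.
From dx/dt = 0: 0.756(1 - x*/825) = 0.0256·26.5, giving x* = 825·(1 - 0.897) = 85.
From dy/dt = 0: 0.00893·85 - 0.549 = 0.0461z*, so z* = 0.21/0.0461 = 4.55.

x* ≈ 85, y* ≈ 26.5, z* ≈ 4.55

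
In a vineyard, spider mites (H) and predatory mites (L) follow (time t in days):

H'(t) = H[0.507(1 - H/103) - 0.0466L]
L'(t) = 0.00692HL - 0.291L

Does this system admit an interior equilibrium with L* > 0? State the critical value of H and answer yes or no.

The predator equation gives dL/dt > 0 only when H > 0.291/0.00692 = 42.1.
Without the predator, H → K = 103. Since 103 > 42.1, the predator can invade and persist.

Threshold H = 42.1; K > 42.1, so yes, the predator persists.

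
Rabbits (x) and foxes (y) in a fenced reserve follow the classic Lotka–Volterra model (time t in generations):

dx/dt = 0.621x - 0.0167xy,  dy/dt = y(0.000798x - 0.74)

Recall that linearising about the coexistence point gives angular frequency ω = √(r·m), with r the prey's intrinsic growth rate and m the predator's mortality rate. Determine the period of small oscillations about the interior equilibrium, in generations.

Here r = 0.621 and m = 0.74, so r·m = 0.46.
ω = √0.46 = 0.678 per generation, hence T = 2π/ω ≈ 9.27 generations.

T ≈ 9.27 generations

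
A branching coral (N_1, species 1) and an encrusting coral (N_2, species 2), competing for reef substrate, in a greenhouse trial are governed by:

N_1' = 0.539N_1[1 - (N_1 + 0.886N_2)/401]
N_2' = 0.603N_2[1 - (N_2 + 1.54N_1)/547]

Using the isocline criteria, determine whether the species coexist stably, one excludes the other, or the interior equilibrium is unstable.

unstable coexistence (outcome depends on initial conditions)

Compare the nullcline intercepts: K1/α12 = 401/0.886 = 453 < K2 = 547; K2/α21 = 547/1.54 = 355 < K1 = 401.
Since both are reversed, neither can invade when rare; the interior point is a saddle.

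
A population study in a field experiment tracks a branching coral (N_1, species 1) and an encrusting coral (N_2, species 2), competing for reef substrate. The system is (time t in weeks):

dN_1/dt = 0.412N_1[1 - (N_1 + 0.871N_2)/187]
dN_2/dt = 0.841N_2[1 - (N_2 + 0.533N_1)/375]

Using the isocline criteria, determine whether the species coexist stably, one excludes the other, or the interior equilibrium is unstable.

species 2 excludes species 1

Compare the nullcline intercepts: K1/α12 = 187/0.871 = 215 < K2 = 375; K2/α21 = 375/0.533 = 704 > K1 = 187.
Since the inequalities point opposite ways, species 2 can invade but species 1 cannot.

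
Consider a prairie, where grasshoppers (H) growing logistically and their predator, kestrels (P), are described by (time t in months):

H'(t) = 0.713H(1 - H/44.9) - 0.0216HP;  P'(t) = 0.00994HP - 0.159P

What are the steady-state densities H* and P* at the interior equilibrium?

From dP/dt = 0 with P > 0: 0.00994H* = 0.159, so H* = 16.
Substitute into dH/dt = 0: 0.713(1 - 16/44.9) = 0.0216P*.
The bracket is 0.644, giving P* = 0.459/0.0216 = 21.2.

H* ≈ 16, P* ≈ 21.2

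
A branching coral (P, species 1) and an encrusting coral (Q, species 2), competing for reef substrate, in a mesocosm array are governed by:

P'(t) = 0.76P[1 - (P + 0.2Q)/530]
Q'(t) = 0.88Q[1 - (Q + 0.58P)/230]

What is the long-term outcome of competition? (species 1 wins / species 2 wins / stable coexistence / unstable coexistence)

species 1 excludes species 2

Compare the nullcline intercepts: K1/α12 = 530/0.2 = 2650 > K2 = 230; K2/α21 = 230/0.58 = 397 < K1 = 530.
Since the inequalities point opposite ways, species 1 can invade but species 2 cannot.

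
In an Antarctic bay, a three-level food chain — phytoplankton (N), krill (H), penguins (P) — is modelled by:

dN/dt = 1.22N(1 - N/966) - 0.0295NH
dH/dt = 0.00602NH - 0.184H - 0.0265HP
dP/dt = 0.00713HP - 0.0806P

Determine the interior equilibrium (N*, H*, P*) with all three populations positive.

From dP/dt = 0: 0.00713H* = 0.0806, so H* = 11.3.
From dN/dt = 0: 1.22(1 - N*/966) = 0.0295·11.3, giving N* = 966·(1 - 0.273) = 702.
From dH/dt = 0: 0.00602·702 - 0.184 = 0.0265P*, so P* = 4.04/0.0265 = 153.

N* ≈ 702, H* ≈ 11.3, P* ≈ 153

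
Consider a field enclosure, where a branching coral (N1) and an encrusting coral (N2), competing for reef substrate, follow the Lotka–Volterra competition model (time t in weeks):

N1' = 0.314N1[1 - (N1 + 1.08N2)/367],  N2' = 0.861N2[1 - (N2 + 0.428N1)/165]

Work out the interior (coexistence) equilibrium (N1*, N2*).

Setting both brackets to zero gives the nullclines N1 + 1.08N2 = 367 and 0.428N1 + N2 = 165.
Substituting N2 = 165 - 0.428N1 into the first: N1(1 - 1.08·0.428) = 367 - 1.08·165.
So N1* = 189/0.538 = 351, and then N2* = 165 - 0.428·351 = 14.7.

N1* ≈ 351, N2* ≈ 14.7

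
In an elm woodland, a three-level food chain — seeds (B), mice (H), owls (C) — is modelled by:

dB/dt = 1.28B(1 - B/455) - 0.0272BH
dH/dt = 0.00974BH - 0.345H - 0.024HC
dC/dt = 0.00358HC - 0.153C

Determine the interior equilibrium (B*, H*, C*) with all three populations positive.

B* ≈ 41.8, H* ≈ 42.7, C* ≈ 2.58

From dC/dt = 0: 0.00358H* = 0.153, so H* = 42.7.
From dB/dt = 0: 1.28(1 - B*/455) = 0.0272·42.7, giving B* = 455·(1 - 0.908) = 41.8.
From dH/dt = 0: 0.00974·41.8 - 0.345 = 0.024C*, so C* = 0.062/0.024 = 2.58.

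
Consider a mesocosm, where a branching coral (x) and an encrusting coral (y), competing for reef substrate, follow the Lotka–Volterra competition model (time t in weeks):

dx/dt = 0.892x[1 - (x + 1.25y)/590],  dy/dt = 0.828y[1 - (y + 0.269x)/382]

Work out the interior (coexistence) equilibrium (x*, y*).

Setting both brackets to zero gives the nullclines x + 1.25y = 590 and 0.269x + y = 382.
Substituting y = 382 - 0.269x into the first: x(1 - 1.25·0.269) = 590 - 1.25·382.
So x* = 112/0.664 = 169, and then y* = 382 - 0.269·169 = 336.

x* ≈ 169, y* ≈ 336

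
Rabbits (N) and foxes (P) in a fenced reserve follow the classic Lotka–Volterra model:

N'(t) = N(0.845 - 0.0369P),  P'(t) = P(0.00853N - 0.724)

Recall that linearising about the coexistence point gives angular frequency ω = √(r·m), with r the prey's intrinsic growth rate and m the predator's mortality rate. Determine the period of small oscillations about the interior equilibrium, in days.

Here r = 0.845 and m = 0.724, so r·m = 0.612.
ω = √0.612 = 0.782 per day, hence T = 2π/ω ≈ 8.03 days.

T ≈ 8.03 days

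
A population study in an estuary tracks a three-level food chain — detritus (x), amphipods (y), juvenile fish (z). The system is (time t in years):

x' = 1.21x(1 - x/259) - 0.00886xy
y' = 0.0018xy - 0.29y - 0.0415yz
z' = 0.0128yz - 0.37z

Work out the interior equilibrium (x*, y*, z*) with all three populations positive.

x* ≈ 204, y* ≈ 28.9, z* ≈ 1.87

From dz/dt = 0: 0.0128y* = 0.37, so y* = 28.9.
From dx/dt = 0: 1.21(1 - x*/259) = 0.00886·28.9, giving x* = 259·(1 - 0.212) = 204.
From dy/dt = 0: 0.0018·204 - 0.29 = 0.0415z*, so z* = 0.0775/0.0415 = 1.87.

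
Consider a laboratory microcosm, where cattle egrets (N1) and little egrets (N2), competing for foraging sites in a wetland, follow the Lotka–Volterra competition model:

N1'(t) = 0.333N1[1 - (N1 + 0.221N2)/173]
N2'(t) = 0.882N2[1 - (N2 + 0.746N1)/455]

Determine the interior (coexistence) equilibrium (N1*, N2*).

Setting both brackets to zero gives the nullclines N1 + 0.221N2 = 173 and 0.746N1 + N2 = 455.
Substituting N2 = 455 - 0.746N1 into the first: N1(1 - 0.221·0.746) = 173 - 0.221·455.
So N1* = 72.4/0.835 = 86.7, and then N2* = 455 - 0.746·86.7 = 390.

N1* ≈ 86.7, N2* ≈ 390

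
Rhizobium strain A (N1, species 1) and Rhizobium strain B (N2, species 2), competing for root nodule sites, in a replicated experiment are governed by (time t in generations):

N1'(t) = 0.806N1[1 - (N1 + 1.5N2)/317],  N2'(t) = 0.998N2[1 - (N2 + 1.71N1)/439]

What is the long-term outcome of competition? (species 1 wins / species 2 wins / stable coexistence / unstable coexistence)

Compare the nullcline intercepts: K1/α12 = 317/1.5 = 211 < K2 = 439; K2/α21 = 439/1.71 = 257 < K1 = 317.
Since both are reversed, neither can invade when rare; the interior point is a saddle.

unstable coexistence (outcome depends on initial conditions)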